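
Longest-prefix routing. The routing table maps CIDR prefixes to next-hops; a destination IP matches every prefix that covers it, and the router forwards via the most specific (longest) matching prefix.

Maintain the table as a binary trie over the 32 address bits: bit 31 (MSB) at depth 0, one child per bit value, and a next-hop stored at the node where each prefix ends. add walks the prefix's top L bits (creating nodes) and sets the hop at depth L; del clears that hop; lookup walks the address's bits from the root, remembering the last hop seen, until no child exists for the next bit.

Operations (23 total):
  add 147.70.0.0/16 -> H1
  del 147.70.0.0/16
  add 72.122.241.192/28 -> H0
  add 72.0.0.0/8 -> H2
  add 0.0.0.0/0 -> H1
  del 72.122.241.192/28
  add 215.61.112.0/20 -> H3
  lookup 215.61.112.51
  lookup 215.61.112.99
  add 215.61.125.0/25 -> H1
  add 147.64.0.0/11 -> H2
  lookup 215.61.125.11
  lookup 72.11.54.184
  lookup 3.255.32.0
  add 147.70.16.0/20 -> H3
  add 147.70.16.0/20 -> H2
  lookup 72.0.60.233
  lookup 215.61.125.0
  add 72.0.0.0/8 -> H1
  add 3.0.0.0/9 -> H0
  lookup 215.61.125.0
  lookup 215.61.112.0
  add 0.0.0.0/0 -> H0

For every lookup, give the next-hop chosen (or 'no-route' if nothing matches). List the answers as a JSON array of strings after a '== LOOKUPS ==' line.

Apply in order:
  + 147.70.0.0/16 (H1) depth=16
  - 147.70.0.0/16 clear@16
  + 72.122.241.192/28 (H0) depth=28
  + 72.0.0.0/8 (H2) depth=8
  + 0.0.0.0/0 (H1) depth=0
  - 72.122.241.192/28 clear@28
  + 215.61.112.0/20 (H3) depth=20
  lookup 215.61.112.51: bits 11010111001111010111 walk d0:H1→d1:-→d2:-→d3:-→d4:-→d5:-→d6:-→d7:-→d8:-→d9:-→d10:-→d11:-→d12:-→d13:-→d14:-→d15:-→d16:-→d17:-→d18:-→d19:-→d20:H3 -> H3
  lookup 215.61.112.99: bits 11010111001111010111 walk d0:H1→d1:-→d2:-→d3:-→d4:-→d5:-→d6:-→d7:-→d8:-→d9:-→d10:-→d11:-→d12:-→d13:-→d14:-→d15:-→d16:-→d17:-→d18:-→d19:-→d20:H3 -> H3
  + 215.61.125.0/25 (H1) depth=25
  + 147.64.0.0/11 (H2) depth=11
  lookup 215.61.125.11: bits 1101011100111101011111010 walk d0:H1→d1:-→d2:-→d3:-→d4:-→d5:-→d6:-→d7:-→d8:-→d9:-→d10:-→d11:-→d12:-→d13:-→d14:-→d15:-→d16:-→d17:-→d18:-→d19:-→d20:H3→d21:-→d22:-→d23:-→d24:-→d25:H1 -> H1
  lookup 72.11.54.184: bits 010010000 walk d0:H1→d1:-→d2:-→d3:-→d4:-→d5:-→d6:-→d7:-→d8:H2→d9:- -> H2
  lookup 3.255.32.0: bits 0 walk d0:H1→d1:- -> H1
  + 147.70.16.0/20 (H3) depth=20
  + 147.70.16.0/20 (H2) depth=20
  lookup 72.0.60.233: bits 010010000 walk d0:H1→d1:-→d2:-→d3:-→d4:-→d5:-→d6:-→d7:-→d8:H2→d9:- -> H2
  lookup 215.61.125.0: bits 1101011100111101011111010 walk d0:H1→d1:-→d2:-→d3:-→d4:-→d5:-→d6:-→d7:-→d8:-→d9:-→d10:-→d11:-→d12:-→d13:-→d14:-→d15:-→d16:-→d17:-→d18:-→d19:-→d20:H3→d21:-→d22:-→d23:-→d24:-→d25:H1 -> H1
  + 72.0.0.0/8 (H1) depth=8
  + 3.0.0.0/9 (H0) depth=9
  lookup 215.61.125.0: bits 1101011100111101011111010 walk d0:H1→d1:-→d2:-→d3:-→d4:-→d5:-→d6:-→d7:-→d8:-→d9:-→d10:-→d11:-→d12:-→d13:-→d14:-→d15:-→d16:-→d17:-→d18:-→d19:-→d20:H3→d21:-→d22:-→d23:-→d24:-→d25:H1 -> H1
  lookup 215.61.112.0: bits 11010111001111010111 walk d0:H1→d1:-→d2:-→d3:-→d4:-→d5:-→d6:-→d7:-→d8:-→d9:-→d10:-→d11:-→d12:-→d13:-→d14:-→d15:-→d16:-→d17:-→d18:-→d19:-→d20:H3 -> H3
  + 0.0.0.0/0 (H0) depth=0

== LOOKUPS ==
["H3","H3","H1","H2","H1","H2","H1","H1","H3"]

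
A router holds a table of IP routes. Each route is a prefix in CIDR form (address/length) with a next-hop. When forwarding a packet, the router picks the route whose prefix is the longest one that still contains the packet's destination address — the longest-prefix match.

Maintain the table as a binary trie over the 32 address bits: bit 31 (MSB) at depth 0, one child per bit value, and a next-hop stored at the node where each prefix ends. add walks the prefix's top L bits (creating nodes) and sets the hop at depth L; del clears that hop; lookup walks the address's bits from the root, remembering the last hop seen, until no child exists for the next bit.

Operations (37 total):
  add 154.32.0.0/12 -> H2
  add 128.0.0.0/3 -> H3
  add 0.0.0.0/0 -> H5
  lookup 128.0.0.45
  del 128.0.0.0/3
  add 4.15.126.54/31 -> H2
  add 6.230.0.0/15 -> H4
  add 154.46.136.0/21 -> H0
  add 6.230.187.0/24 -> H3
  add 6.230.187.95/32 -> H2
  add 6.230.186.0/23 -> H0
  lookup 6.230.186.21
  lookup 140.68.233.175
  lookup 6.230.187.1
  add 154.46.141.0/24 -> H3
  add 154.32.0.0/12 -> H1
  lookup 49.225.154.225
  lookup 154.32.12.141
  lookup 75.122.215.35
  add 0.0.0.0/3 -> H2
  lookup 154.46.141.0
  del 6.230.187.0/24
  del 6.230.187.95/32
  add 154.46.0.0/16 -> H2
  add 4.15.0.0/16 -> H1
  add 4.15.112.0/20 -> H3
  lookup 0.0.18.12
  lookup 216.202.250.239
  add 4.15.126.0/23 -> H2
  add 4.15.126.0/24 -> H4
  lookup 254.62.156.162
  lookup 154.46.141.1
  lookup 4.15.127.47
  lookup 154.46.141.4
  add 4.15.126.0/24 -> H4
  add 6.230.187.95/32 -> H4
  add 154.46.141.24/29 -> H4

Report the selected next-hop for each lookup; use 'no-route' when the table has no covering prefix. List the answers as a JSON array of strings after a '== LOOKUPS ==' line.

Process each operation:
  add 154.32.0.0/12 -> H2 at depth 12
  add 128.0.0.0/3 -> H3 at depth 3
  add 0.0.0.0/0 -> H5 at depth 0
  ? 128.0.0.45  path d0:H5→d1:-→d2:-→d3:H3  best=H3
  del 128.0.0.0/3 (clear depth 3)
  add 4.15.126.54/31 -> H2 at depth 31
  add 6.230.0.0/15 -> H4 at depth 15
  add 154.46.136.0/21 -> H0 at depth 21
  add 6.230.187.0/24 -> H3 at depth 24
  add 6.230.187.95/32 -> H2 at depth 32
  add 6.230.186.0/23 -> H0 at depth 23
  ? 6.230.186.21  path d0:H5→d1:-→d2:-→d3:-→d4:-→d5:-→d6:-→d7:-→d8:-→d9:-→d10:-→d11:-→d12:-→d13:-→d14:-→d15:H4→d16:-→d17:-→d18:-→d19:-→d20:-→d21:-→d22:-→d23:H0  best=H0
  ? 140.68.233.175  path d0:H5→d1:-→d2:-→d3:-  best=H5
  ? 6.230.187.1  path d0:H5→d1:-→d2:-→d3:-→d4:-→d5:-→d6:-→d7:-→d8:-→d9:-→d10:-→d11:-→d12:-→d13:-→d14:-→d15:H4→d16:-→d17:-→d18:-→d19:-→d20:-→d21:-→d22:-→d23:H0→d24:H3→d25:-  best=H3
  add 154.46.141.0/24 -> H3 at depth 24
  add 154.32.0.0/12 -> H1 at depth 12
  ? 49.225.154.225  path d0:H5→d1:-→d2:-  best=H5
  ? 154.32.12.141  path d0:H5→d1:-→d2:-→d3:-→d4:-→d5:-→d6:-→d7:-→d8:-→d9:-→d10:-→d11:-→d12:H1  best=H1
  ? 75.122.215.35  path d0:H5→d1:-  best=H5
  add 0.0.0.0/3 -> H2 at depth 3
  ? 154.46.141.0  path d0:H5→d1:-→d2:-→d3:-→d4:-→d5:-→d6:-→d7:-→d8:-→d9:-→d10:-→d11:-→d12:H1→d13:-→d14:-→d15:-→d16:-→d17:-→d18:-→d19:-→d20:-→d21:H0→d22:-→d23:-→d24:H3  best=H3
  del 6.230.187.0/24 (clear depth 24)
  del 6.230.187.95/32 (clear depth 32)
  add 154.46.0.0/16 -> H2 at depth 16
  add 4.15.0.0/16 -> H1 at depth 16
  add 4.15.112.0/20 -> H3 at depth 20
  ? 0.0.18.12  path d0:H5→d1:-→d2:-→d3:H2→d4:-→d5:-  best=H2
  ? 216.202.250.239  path d0:H5→d1:-  best=H5
  add 4.15.126.0/23 -> H2 at depth 23
  add 4.15.126.0/24 -> H4 at depth 24
  ? 254.62.156.162  path d0:H5→d1:-  best=H5
  ? 154.46.141.1  path d0:H5→d1:-→d2:-→d3:-→d4:-→d5:-→d6:-→d7:-→d8:-→d9:-→d10:-→d11:-→d12:H1→d13:-→d14:-→d15:-→d16:H2→d17:-→d18:-→d19:-→d20:-→d21:H0→d22:-→d23:-→d24:H3  best=H3
  ? 4.15.127.47  path d0:H5→d1:-→d2:-→d3:H2→d4:-→d5:-→d6:-→d7:-→d8:-→d9:-→d10:-→d11:-→d12:-→d13:-→d14:-→d15:-→d16:H1→d17:-→d18:-→d19:-→d20:H3→d21:-→d22:-→d23:H2  best=H2
  ? 154.46.141.4  path d0:H5→d1:-→d2:-→d3:-→d4:-→d5:-→d6:-→d7:-→d8:-→d9:-→d10:-→d11:-→d12:H1→d13:-→d14:-→d15:-→d16:H2→d17:-→d18:-→d19:-→d20:-→d21:H0→d22:-→d23:-→d24:H3  best=H3
  add 4.15.126.0/24 -> H4 at depth 24
  add 6.230.187.95/32 -> H4 at depth 32
  add 154.46.141.24/29 -> H4 at depth 29

== LOOKUPS ==
["H3","H0","H5","H3","H5","H1","H5","H3","H2","H5","H5","H3","H2","H3"]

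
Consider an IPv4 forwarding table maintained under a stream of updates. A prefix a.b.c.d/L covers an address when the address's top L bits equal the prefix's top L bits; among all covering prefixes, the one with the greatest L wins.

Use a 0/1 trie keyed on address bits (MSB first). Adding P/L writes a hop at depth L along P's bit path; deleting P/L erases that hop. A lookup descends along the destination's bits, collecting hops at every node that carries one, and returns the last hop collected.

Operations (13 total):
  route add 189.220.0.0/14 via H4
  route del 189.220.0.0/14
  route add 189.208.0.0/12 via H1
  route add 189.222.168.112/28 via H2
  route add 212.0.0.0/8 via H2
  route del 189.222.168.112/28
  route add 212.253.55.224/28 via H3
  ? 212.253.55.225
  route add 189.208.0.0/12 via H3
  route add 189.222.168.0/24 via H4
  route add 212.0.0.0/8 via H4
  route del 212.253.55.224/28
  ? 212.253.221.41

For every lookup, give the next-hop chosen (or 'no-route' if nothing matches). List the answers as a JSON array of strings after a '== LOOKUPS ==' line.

Trace:
  add 189.220.0.0/14 -> H4 at depth 14
  del 189.220.0.0/14 (clear depth 14)
  add 189.208.0.0/12 -> H1 at depth 12
  add 189.222.168.112/28 -> H2 at depth 28
  add 212.0.0.0/8 -> H2 at depth 8
  del 189.222.168.112/28 (clear depth 28)
  add 212.253.55.224/28 -> H3 at depth 28
  lookup 212.253.55.225: bits 1101010011111101001101111110 walk d0:-→d1:-→d2:-→d3:-→d4:-→d5:-→d6:-→d7:-→d8:H2→d9:-→d10:-→d11:-→d12:-→d13:-→d14:-→d15:-→d16:-→d17:-→d18:-→d19:-→d20:-→d21:-→d22:-→d23:-→d24:-→d25:-→d26:-→d27:-→d28:H3 -> H3
  add 189.208.0.0/12 -> H3 at depth 12
  add 189.222.168.0/24 -> H4 at depth 24
  add 212.0.0.0/8 -> H4 at depth 8
  del 212.253.55.224/28 (clear depth 28)
  lookup 212.253.221.41: bits 1101010011111101 walk d0:-→d1:-→d2:-→d3:-→d4:-→d5:-→d6:-→d7:-→d8:H4→d9:-→d10:-→d11:-→d12:-→d13:-→d14:-→d15:-→d16:- -> H4

== LOOKUPS ==
["H3","H4"]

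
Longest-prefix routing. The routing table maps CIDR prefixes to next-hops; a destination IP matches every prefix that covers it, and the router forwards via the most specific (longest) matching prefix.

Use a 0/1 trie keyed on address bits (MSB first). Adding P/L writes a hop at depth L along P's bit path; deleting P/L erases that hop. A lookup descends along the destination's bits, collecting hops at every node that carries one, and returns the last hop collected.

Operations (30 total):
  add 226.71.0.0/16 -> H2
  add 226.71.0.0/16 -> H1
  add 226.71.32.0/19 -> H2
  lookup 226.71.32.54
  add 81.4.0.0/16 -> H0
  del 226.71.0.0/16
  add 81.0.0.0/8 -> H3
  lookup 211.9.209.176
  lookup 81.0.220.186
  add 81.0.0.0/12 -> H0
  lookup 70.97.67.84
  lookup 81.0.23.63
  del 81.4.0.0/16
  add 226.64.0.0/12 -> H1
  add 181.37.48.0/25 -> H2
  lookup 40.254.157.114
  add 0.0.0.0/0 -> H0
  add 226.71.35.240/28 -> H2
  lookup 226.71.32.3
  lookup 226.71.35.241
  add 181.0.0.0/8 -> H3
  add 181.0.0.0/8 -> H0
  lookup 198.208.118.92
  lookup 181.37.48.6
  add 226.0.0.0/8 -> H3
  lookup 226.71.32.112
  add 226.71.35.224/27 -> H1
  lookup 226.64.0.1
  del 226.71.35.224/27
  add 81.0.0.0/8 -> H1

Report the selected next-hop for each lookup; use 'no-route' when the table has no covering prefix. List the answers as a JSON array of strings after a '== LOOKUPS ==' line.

Trace:
  add 226.71.0.0/16 -> H2 at depth 16
  add 226.71.0.0/16 -> H1 at depth 16
  add 226.71.32.0/19 -> H2 at depth 19
  Q 226.71.32.54: descend 1110001001000111001 ; hops seen [H1,H2] ; pick H2
  add 81.4.0.0/16 -> H0 at depth 16
  - 226.71.0.0/16 clear@16
  add 81.0.0.0/8 -> H3 at depth 8
  Q 211.9.209.176: descend 11 ; hops seen [∅] ; pick no-route
  Q 81.0.220.186: descend 0101000100000 ; hops seen [H3] ; pick H3
  add 81.0.0.0/12 -> H0 at depth 12
  Q 70.97.67.84: descend 010 ; hops seen [∅] ; pick no-route
  Q 81.0.23.63: descend 0101000100000 ; hops seen [H3,H0] ; pick H0
  - 81.4.0.0/16 clear@16
  add 226.64.0.0/12 -> H1 at depth 12
  add 181.37.48.0/25 -> H2 at depth 25
  Q 40.254.157.114: descend 0 ; hops seen [∅] ; pick no-route
  add 0.0.0.0/0 -> H0 at depth 0
  add 226.71.35.240/28 -> H2 at depth 28
  Q 226.71.32.3: descend 1110001001000111001000 ; hops seen [H0,H1,H2] ; pick H2
  Q 226.71.35.241: descend 1110001001000111001000111111 ; hops seen [H0,H1,H2,H2] ; pick H2
  add 181.0.0.0/8 -> H3 at depth 8
  add 181.0.0.0/8 -> H0 at depth 8
  Q 198.208.118.92: descend 11 ; hops seen [H0] ; pick H0
  Q 181.37.48.6: descend 1011010100100101001100000 ; hops seen [H0,H0,H2] ; pick H2
  add 226.0.0.0/8 -> H3 at depth 8
  Q 226.71.32.112: descend 1110001001000111001000 ; hops seen [H0,H3,H1,H2] ; pick H2
  add 226.71.35.224/27 -> H1 at depth 27
  Q 226.64.0.1: descend 1110001001000 ; hops seen [H0,H3,H1] ; pick H1
  - 226.71.35.224/27 clear@27
  add 81.0.0.0/8 -> H1 at depth 8

== LOOKUPS ==
["H2","no-route","H3","no-route","H0","no-route","H2","H2","H0","H2","H2","H1"]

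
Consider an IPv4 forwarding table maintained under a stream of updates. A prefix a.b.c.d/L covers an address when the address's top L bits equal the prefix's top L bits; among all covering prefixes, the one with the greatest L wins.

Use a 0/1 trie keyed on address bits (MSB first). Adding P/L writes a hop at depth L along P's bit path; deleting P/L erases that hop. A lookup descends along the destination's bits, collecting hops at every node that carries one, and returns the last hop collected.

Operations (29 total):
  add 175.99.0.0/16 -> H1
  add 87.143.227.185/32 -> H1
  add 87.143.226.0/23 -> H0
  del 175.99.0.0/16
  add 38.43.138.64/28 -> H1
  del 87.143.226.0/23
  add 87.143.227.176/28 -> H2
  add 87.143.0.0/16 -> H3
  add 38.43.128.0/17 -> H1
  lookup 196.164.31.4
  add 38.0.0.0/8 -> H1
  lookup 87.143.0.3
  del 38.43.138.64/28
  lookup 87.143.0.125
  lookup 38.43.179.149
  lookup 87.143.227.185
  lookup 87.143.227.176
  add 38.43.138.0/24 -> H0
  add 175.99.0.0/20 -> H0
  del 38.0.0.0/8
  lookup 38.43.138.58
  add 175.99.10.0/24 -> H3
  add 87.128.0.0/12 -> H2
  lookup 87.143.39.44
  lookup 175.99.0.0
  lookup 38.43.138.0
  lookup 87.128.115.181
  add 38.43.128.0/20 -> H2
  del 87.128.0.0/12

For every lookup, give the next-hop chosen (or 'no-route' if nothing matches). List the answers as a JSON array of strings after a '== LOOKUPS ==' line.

Apply in order:
  add 175.99.0.0/16 -> H1 at depth 16
  add 87.143.227.185/32 -> H1 at depth 32
  add 87.143.226.0/23 -> H0 at depth 23
  del 175.99.0.0/16 (clear depth 16)
  add 38.43.138.64/28 -> H1 at depth 28
  del 87.143.226.0/23 (clear depth 23)
  add 87.143.227.176/28 -> H2 at depth 28
  add 87.143.0.0/16 -> H3 at depth 16
  add 38.43.128.0/17 -> H1 at depth 17
  Q 196.164.31.4: descend 1 ; hops seen [∅] ; pick no-route
  add 38.0.0.0/8 -> H1 at depth 8
  Q 87.143.0.3: descend 0101011110001111 ; hops seen [H3] ; pick H3
  del 38.43.138.64/28 (clear depth 28)
  Q 87.143.0.125: descend 0101011110001111 ; hops seen [H3] ; pick H3
  Q 38.43.179.149: descend 001001100010101110 ; hops seen [H1,H1] ; pick H1
  Q 87.143.227.185: descend 01010111100011111110001110111001 ; hops seen [H3,H2,H1] ; pick H1
  Q 87.143.227.176: descend 0101011110001111111000111011 ; hops seen [H3,H2] ; pick H2
  add 38.43.138.0/24 -> H0 at depth 24
  add 175.99.0.0/20 -> H0 at depth 20
  del 38.0.0.0/8 (clear depth 8)
  Q 38.43.138.58: descend 0010011000101011100010100 ; hops seen [H1,H0] ; pick H0
  add 175.99.10.0/24 -> H3 at depth 24
  add 87.128.0.0/12 -> H2 at depth 12
  Q 87.143.39.44: descend 0101011110001111 ; hops seen [H2,H3] ; pick H3
  Q 175.99.0.0: descend 10101111011000110000 ; hops seen [H0] ; pick H0
  Q 38.43.138.0: descend 0010011000101011100010100 ; hops seen [H1,H0] ; pick H0
  Q 87.128.115.181: descend 010101111000 ; hops seen [H2] ; pick H2
  add 38.43.128.0/20 -> H2 at depth 20
  del 87.128.0.0/12 (clear depth 12)

== LOOKUPS ==
["no-route","H3","H3","H1","H1","H2","H0","H3","H0","H0","H2"]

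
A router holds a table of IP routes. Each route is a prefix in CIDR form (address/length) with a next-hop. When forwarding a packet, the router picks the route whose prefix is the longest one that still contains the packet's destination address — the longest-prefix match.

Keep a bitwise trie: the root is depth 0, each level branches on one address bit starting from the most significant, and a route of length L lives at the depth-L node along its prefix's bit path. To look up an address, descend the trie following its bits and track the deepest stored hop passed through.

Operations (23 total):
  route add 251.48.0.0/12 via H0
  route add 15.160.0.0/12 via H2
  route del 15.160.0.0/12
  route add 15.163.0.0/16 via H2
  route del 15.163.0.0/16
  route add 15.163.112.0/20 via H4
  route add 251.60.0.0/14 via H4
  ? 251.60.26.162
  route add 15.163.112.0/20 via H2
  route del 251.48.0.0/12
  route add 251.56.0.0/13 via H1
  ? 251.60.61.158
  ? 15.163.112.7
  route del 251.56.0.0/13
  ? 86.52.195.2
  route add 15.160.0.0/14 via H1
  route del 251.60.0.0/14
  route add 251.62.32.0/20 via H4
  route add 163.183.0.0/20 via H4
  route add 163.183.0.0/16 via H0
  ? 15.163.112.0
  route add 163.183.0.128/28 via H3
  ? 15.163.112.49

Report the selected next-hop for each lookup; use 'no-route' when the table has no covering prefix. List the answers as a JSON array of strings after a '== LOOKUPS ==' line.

Apply in order:
  add 251.48.0.0/12 -> H0 at depth 12
  add 15.160.0.0/12 -> H2 at depth 12
  - 15.160.0.0/12 clear@12
  add 15.163.0.0/16 -> H2 at depth 16
  - 15.163.0.0/16 clear@16
  add 15.163.112.0/20 -> H4 at depth 20
  add 251.60.0.0/14 -> H4 at depth 14
  ? 251.60.26.162  path d0:-→d1:-→d2:-→d3:-→d4:-→d5:-→d6:-→d7:-→d8:-→d9:-→d10:-→d11:-→d12:H0→d13:-→d14:H4  best=H4
  add 15.163.112.0/20 -> H2 at depth 20
  - 251.48.0.0/12 clear@12
  add 251.56.0.0/13 -> H1 at depth 13
  ? 251.60.61.158  path d0:-→d1:-→d2:-→d3:-→d4:-→d5:-→d6:-→d7:-→d8:-→d9:-→d10:-→d11:-→d12:-→d13:H1→d14:H4  best=H4
  ? 15.163.112.7  path d0:-→d1:-→d2:-→d3:-→d4:-→d5:-→d6:-→d7:-→d8:-→d9:-→d10:-→d11:-→d12:-→d13:-→d14:-→d15:-→d16:-→d17:-→d18:-→d19:-→d20:H2  best=H2
  - 251.56.0.0/13 clear@13
  ? 86.52.195.2  path d0:-→d1:-  best=no-route
  add 15.160.0.0/14 -> H1 at depth 14
  - 251.60.0.0/14 clear@14
  add 251.62.32.0/20 -> H4 at depth 20
  add 163.183.0.0/20 -> H4 at depth 20
  add 163.183.0.0/16 -> H0 at depth 16
  ? 15.163.112.0  path d0:-→d1:-→d2:-→d3:-→d4:-→d5:-→d6:-→d7:-→d8:-→d9:-→d10:-→d11:-→d12:-→d13:-→d14:H1→d15:-→d16:-→d17:-→d18:-→d19:-→d20:H2  best=H2
  add 163.183.0.128/28 -> H3 at depth 28
  ? 15.163.112.49  path d0:-→d1:-→d2:-→d3:-→d4:-→d5:-→d6:-→d7:-→d8:-→d9:-→d10:-→d11:-→d12:-→d13:-→d14:H1→d15:-→d16:-→d17:-→d18:-→d19:-→d20:H2  best=H2

== LOOKUPS ==
["H4","H4","H2","no-route","H2","H2"]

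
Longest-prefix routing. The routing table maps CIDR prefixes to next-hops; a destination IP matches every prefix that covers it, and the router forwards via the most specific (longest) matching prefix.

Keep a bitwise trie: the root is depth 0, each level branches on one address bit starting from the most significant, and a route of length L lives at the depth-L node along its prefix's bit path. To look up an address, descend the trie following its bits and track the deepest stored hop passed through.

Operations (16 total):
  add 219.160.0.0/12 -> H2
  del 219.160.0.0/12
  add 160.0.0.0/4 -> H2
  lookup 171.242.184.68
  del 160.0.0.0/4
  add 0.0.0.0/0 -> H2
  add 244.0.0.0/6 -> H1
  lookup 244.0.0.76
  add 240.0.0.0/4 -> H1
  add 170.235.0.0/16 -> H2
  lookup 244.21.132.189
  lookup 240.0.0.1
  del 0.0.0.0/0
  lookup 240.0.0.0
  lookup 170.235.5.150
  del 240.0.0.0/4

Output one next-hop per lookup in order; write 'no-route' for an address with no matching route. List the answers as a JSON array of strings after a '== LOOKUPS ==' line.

Trace:
  add 219.160.0.0/12 -> H2 at depth 12
  - 219.160.0.0/12 clear@12
  add 160.0.0.0/4 -> H2 at depth 4
  Q 171.242.184.68: descend 1010 ; hops seen [H2] ; pick H2
  - 160.0.0.0/4 clear@4
  add 0.0.0.0/0 -> H2 at depth 0
  add 244.0.0.0/6 -> H1 at depth 6
  Q 244.0.0.76: descend 111101 ; hops seen [H2,H1] ; pick H1
  add 240.0.0.0/4 -> H1 at depth 4
  add 170.235.0.0/16 -> H2 at depth 16
  Q 244.21.132.189: descend 111101 ; hops seen [H2,H1,H1] ; pick H1
  Q 240.0.0.1: descend 11110 ; hops seen [H2,H1] ; pick H1
  - 0.0.0.0/0 clear@0
  Q 240.0.0.0: descend 11110 ; hops seen [H1] ; pick H1
  Q 170.235.5.150: descend 1010101011101011 ; hops seen [H2] ; pick H2
  - 240.0.0.0/4 clear@4

== LOOKUPS ==
["H2","H1","H1","H1","H1","H2"]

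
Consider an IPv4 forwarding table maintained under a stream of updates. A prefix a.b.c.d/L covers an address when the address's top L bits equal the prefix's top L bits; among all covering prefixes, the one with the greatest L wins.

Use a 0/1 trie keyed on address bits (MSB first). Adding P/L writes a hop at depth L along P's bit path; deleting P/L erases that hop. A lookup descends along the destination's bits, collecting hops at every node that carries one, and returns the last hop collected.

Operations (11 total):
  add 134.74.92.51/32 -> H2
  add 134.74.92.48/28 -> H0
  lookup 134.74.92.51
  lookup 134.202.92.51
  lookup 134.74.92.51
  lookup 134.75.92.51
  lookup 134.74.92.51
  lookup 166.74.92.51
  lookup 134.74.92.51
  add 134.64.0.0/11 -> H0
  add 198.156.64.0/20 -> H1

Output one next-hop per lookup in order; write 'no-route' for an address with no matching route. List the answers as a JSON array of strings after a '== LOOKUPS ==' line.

Trace:
  add 134.74.92.51/32 -> H2 at depth 32
  add 134.74.92.48/28 -> H0 at depth 28
  ? 134.74.92.51  path d0:-→d1:-→d2:-→d3:-→d4:-→d5:-→d6:-→d7:-→d8:-→d9:-→d10:-→d11:-→d12:-→d13:-→d14:-→d15:-→d16:-→d17:-→d18:-→d19:-→d20:-→d21:-→d22:-→d23:-→d24:-→d25:-→d26:-→d27:-→d28:H0→d29:-→d30:-→d31:-→d32:H2  best=H2
  ? 134.202.92.51  path d0:-→d1:-→d2:-→d3:-→d4:-→d5:-→d6:-→d7:-→d8:-  best=no-route
  ? 134.74.92.51  path d0:-→d1:-→d2:-→d3:-→d4:-→d5:-→d6:-→d7:-→d8:-→d9:-→d10:-→d11:-→d12:-→d13:-→d14:-→d15:-→d16:-→d17:-→d18:-→d19:-→d20:-→d21:-→d22:-→d23:-→d24:-→d25:-→d26:-→d27:-→d28:H0→d29:-→d30:-→d31:-→d32:H2  best=H2
  ? 134.75.92.51  path d0:-→d1:-→d2:-→d3:-→d4:-→d5:-→d6:-→d7:-→d8:-→d9:-→d10:-→d11:-→d12:-→d13:-→d14:-→d15:-  best=no-route
  ? 134.74.92.51  path d0:-→d1:-→d2:-→d3:-→d4:-→d5:-→d6:-→d7:-→d8:-→d9:-→d10:-→d11:-→d12:-→d13:-→d14:-→d15:-→d16:-→d17:-→d18:-→d19:-→d20:-→d21:-→d22:-→d23:-→d24:-→d25:-→d26:-→d27:-→d28:H0→d29:-→d30:-→d31:-→d32:H2  best=H2
  ? 166.74.92.51  path d0:-→d1:-→d2:-  best=no-route
  ? 134.74.92.51  path d0:-→d1:-→d2:-→d3:-→d4:-→d5:-→d6:-→d7:-→d8:-→d9:-→d10:-→d11:-→d12:-→d13:-→d14:-→d15:-→d16:-→d17:-→d18:-→d19:-→d20:-→d21:-→d22:-→d23:-→d24:-→d25:-→d26:-→d27:-→d28:H0→d29:-→d30:-→d31:-→d32:H2  best=H2
  add 134.64.0.0/11 -> H0 at depth 11
  add 198.156.64.0/20 -> H1 at depth 20

== LOOKUPS ==
["H2","no-route","H2","no-route","H2","no-route","H2"]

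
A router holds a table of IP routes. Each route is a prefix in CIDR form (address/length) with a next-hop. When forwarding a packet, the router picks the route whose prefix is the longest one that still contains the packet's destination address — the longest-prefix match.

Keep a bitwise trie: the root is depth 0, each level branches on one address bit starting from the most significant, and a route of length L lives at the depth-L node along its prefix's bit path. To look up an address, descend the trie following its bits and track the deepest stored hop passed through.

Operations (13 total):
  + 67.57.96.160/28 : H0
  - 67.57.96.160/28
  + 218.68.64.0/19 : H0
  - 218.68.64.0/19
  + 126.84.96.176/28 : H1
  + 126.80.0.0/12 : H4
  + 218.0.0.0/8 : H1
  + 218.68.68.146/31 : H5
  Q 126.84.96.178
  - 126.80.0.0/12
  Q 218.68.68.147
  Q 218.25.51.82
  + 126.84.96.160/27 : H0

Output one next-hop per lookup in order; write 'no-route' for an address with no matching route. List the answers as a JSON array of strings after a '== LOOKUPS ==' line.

Trace:
  + 67.57.96.160/28 (H0) depth=28
  del 67.57.96.160/28 (clear depth 28)
  + 218.68.64.0/19 (H0) depth=19
  del 218.68.64.0/19 (clear depth 19)
  + 126.84.96.176/28 (H1) depth=28
  + 126.80.0.0/12 (H4) depth=12
  + 218.0.0.0/8 (H1) depth=8
  + 218.68.68.146/31 (H5) depth=31
  Q 126.84.96.178: descend 0111111001010100011000001011 ; hops seen [H4,H1] ; pick H1
  del 126.80.0.0/12 (clear depth 12)
  Q 218.68.68.147: descend 1101101001000100010001001001001 ; hops seen [H1,H5] ; pick H5
  Q 218.25.51.82: descend 110110100 ; hops seen [H1] ; pick H1
  + 126.84.96.160/27 (H0) depth=27

== LOOKUPS ==
["H1","H5","H1"]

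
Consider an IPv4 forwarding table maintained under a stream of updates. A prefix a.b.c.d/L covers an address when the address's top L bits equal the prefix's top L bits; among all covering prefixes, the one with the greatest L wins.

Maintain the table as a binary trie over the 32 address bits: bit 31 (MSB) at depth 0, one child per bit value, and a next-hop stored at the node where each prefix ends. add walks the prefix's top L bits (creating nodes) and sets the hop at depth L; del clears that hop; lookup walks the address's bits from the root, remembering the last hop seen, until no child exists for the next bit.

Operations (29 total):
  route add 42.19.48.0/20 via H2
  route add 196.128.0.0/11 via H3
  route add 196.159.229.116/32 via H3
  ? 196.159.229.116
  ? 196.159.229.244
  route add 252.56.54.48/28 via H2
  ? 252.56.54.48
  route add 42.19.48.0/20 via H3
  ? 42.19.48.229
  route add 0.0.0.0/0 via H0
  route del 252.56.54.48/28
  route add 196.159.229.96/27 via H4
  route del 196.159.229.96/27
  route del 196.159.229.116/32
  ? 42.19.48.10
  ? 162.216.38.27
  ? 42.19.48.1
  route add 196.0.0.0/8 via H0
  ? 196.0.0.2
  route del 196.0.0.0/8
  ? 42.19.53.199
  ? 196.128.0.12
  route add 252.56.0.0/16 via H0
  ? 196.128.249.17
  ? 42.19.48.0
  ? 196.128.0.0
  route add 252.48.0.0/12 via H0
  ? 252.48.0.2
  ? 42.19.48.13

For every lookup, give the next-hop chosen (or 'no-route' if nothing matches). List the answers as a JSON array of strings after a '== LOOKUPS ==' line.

Process each operation:
  add 42.19.48.0/20 -> H2 at depth 20
  add 196.128.0.0/11 -> H3 at depth 11
  add 196.159.229.116/32 -> H3 at depth 32
  Q 196.159.229.116: descend 11000100100111111110010101110100 ; hops seen [H3,H3] ; pick H3
  Q 196.159.229.244: descend 110001001001111111100101 ; hops seen [H3] ; pick H3
  add 252.56.54.48/28 -> H2 at depth 28
  Q 252.56.54.48: descend 1111110000111000001101100011 ; hops seen [H2] ; pick H2
  add 42.19.48.0/20 -> H3 at depth 20
  Q 42.19.48.229: descend 00101010000100110011 ; hops seen [H3] ; pick H3
  add 0.0.0.0/0 -> H0 at depth 0
  - 252.56.54.48/28 clear@28
  add 196.159.229.96/27 -> H4 at depth 27
  - 196.159.229.96/27 clear@27
  - 196.159.229.116/32 clear@32
  Q 42.19.48.10: descend 00101010000100110011 ; hops seen [H0,H3] ; pick H3
  Q 162.216.38.27: descend 1 ; hops seen [H0] ; pick H0
  Q 42.19.48.1: descend 00101010000100110011 ; hops seen [H0,H3] ; pick H3
  add 196.0.0.0/8 -> H0 at depth 8
  Q 196.0.0.2: descend 11000100 ; hops seen [H0,H0] ; pick H0
  - 196.0.0.0/8 clear@8
  Q 42.19.53.199: descend 00101010000100110011 ; hops seen [H0,H3] ; pick H3
  Q 196.128.0.12: descend 11000100100 ; hops seen [H0,H3] ; pick H3
  add 252.56.0.0/16 -> H0 at depth 16
  Q 196.128.249.17: descend 11000100100 ; hops seen [H0,H3] ; pick H3
  Q 42.19.48.0: descend 00101010000100110011 ; hops seen [H0,H3] ; pick H3
  Q 196.128.0.0: descend 11000100100 ; hops seen [H0,H3] ; pick H3
  add 252.48.0.0/12 -> H0 at depth 12
  Q 252.48.0.2: descend 111111000011 ; hops seen [H0,H0] ; pick H0
  Q 42.19.48.13: descend 00101010000100110011 ; hops seen [H0,H3] ; pick H3

== LOOKUPS ==
["H3","H3","H2","H3","H3","H0","H3","H0","H3","H3","H3","H3","H3","H0","H3"]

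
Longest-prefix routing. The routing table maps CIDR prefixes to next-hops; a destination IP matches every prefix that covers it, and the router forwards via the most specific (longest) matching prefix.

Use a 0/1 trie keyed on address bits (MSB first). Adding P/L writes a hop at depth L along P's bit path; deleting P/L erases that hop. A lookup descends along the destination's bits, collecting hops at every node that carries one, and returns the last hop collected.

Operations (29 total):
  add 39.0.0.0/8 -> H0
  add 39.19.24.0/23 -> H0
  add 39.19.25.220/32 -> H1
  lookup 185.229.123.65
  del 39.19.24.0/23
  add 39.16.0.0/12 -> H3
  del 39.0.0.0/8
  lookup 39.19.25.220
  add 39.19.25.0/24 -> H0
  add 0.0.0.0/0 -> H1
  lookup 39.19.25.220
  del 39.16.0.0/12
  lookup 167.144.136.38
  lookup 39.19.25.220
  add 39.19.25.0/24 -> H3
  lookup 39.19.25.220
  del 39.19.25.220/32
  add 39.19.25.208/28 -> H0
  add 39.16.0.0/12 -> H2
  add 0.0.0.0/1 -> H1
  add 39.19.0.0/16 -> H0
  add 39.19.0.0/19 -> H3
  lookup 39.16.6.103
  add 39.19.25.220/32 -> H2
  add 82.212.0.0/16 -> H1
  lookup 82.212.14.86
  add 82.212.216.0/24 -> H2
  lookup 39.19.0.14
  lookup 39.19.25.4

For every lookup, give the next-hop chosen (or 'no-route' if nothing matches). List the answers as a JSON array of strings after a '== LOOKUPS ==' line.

Process each operation:
  + 39.0.0.0/8 (H0) depth=8
  + 39.19.24.0/23 (H0) depth=23
  + 39.19.25.220/32 (H1) depth=32
  lookup 185.229.123.65: bits ε walk d0:- -> no-route
  - 39.19.24.0/23 clear@23
  + 39.16.0.0/12 (H3) depth=12
  - 39.0.0.0/8 clear@8
  lookup 39.19.25.220: bits 00100111000100110001100111011100 walk d0:-→d1:-→d2:-→d3:-→d4:-→d5:-→d6:-→d7:-→d8:-→d9:-→d10:-→d11:-→d12:H3→d13:-→d14:-→d15:-→d16:-→d17:-→d18:-→d19:-→d20:-→d21:-→d22:-→d23:-→d24:-→d25:-→d26:-→d27:-→d28:-→d29:-→d30:-→d31:-→d32:H1 -> H1
  + 39.19.25.0/24 (H0) depth=24
  + 0.0.0.0/0 (H1) depth=0
  lookup 39.19.25.220: bits 00100111000100110001100111011100 walk d0:H1→d1:-→d2:-→d3:-→d4:-→d5:-→d6:-→d7:-→d8:-→d9:-→d10:-→d11:-→d12:H3→d13:-→d14:-→d15:-→d16:-→d17:-→d18:-→d19:-→d20:-→d21:-→d22:-→d23:-→d24:H0→d25:-→d26:-→d27:-→d28:-→d29:-→d30:-→d31:-→d32:H1 -> H1
  - 39.16.0.0/12 clear@12
  lookup 167.144.136.38: bits ε walk d0:H1 -> H1
  lookup 39.19.25.220: bits 00100111000100110001100111011100 walk d0:H1→d1:-→d2:-→d3:-→d4:-→d5:-→d6:-→d7:-→d8:-→d9:-→d10:-→d11:-→d12:-→d13:-→d14:-→d15:-→d16:-→d17:-→d18:-→d19:-→d20:-→d21:-→d22:-→d23:-→d24:H0→d25:-→d26:-→d27:-→d28:-→d29:-→d30:-→d31:-→d32:H1 -> H1
  + 39.19.25.0/24 (H3) depth=24
  lookup 39.19.25.220: bits 00100111000100110001100111011100 walk d0:H1→d1:-→d2:-→d3:-→d4:-→d5:-→d6:-→d7:-→d8:-→d9:-→d10:-→d11:-→d12:-→d13:-→d14:-→d15:-→d16:-→d17:-→d18:-→d19:-→d20:-→d21:-→d22:-→d23:-→d24:H3→d25:-→d26:-→d27:-→d28:-→d29:-→d30:-→d31:-→d32:H1 -> H1
  - 39.19.25.220/32 clear@32
  + 39.19.25.208/28 (H0) depth=28
  + 39.16.0.0/12 (H2) depth=12
  + 0.0.0.0/1 (H1) depth=1
  + 39.19.0.0/16 (H0) depth=16
  + 39.19.0.0/19 (H3) depth=19
  lookup 39.16.6.103: bits 00100111000100 walk d0:H1→d1:H1→d2:-→d3:-→d4:-→d5:-→d6:-→d7:-→d8:-→d9:-→d10:-→d11:-→d12:H2→d13:-→d14:- -> H2
  + 39.19.25.220/32 (H2) depth=32
  + 82.212.0.0/16 (H1) depth=16
  lookup 82.212.14.86: bits 0101001011010100 walk d0:H1→d1:H1→d2:-→d3:-→d4:-→d5:-→d6:-→d7:-→d8:-→d9:-→d10:-→d11:-→d12:-→d13:-→d14:-→d15:-→d16:H1 -> H1
  + 82.212.216.0/24 (H2) depth=24
  lookup 39.19.0.14: bits 0010011100010011000 walk d0:H1→d1:H1→d2:-→d3:-→d4:-→d5:-→d6:-→d7:-→d8:-→d9:-→d10:-→d11:-→d12:H2→d13:-→d14:-→d15:-→d16:H0→d17:-→d18:-→d19:H3 -> H3
  lookup 39.19.25.4: bits 001001110001001100011001 walk d0:H1→d1:H1→d2:-→d3:-→d4:-→d5:-→d6:-→d7:-→d8:-→d9:-→d10:-→d11:-→d12:H2→d13:-→d14:-→d15:-→d16:H0→d17:-→d18:-→d19:H3→d20:-→d21:-→d22:-→d23:-→d24:H3 -> H3

== LOOKUPS ==
["no-route","H1","H1","H1","H1","H1","H2","H1","H3","H3"]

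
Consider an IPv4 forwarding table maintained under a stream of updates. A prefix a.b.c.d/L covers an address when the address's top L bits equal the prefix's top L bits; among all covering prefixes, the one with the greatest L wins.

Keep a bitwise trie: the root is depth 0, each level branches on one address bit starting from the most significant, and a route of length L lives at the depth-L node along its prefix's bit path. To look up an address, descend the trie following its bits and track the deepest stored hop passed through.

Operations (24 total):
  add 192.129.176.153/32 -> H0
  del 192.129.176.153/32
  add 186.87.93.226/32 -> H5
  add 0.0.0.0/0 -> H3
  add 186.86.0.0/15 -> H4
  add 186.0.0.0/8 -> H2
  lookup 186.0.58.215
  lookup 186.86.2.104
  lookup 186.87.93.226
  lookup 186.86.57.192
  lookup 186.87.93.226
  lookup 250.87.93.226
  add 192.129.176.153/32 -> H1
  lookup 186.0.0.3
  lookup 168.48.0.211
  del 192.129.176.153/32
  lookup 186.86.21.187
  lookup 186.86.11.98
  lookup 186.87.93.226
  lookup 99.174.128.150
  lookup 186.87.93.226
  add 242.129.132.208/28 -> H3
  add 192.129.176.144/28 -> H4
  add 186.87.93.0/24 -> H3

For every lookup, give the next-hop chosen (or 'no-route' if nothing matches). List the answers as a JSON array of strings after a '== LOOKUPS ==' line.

Process each operation:
  add 192.129.176.153/32 -> H0 at depth 32
  - 192.129.176.153/32 clear@32
  add 186.87.93.226/32 -> H5 at depth 32
  add 0.0.0.0/0 -> H3 at depth 0
  add 186.86.0.0/15 -> H4 at depth 15
  add 186.0.0.0/8 -> H2 at depth 8
  lookup 186.0.58.215: bits 101110100 walk d0:H3→d1:-→d2:-→d3:-→d4:-→d5:-→d6:-→d7:-→d8:H2→d9:- -> H2
  lookup 186.86.2.104: bits 101110100101011 walk d0:H3→d1:-→d2:-→d3:-→d4:-→d5:-→d6:-→d7:-→d8:H2→d9:-→d10:-→d11:-→d12:-→d13:-→d14:-→d15:H4 -> H4
  lookup 186.87.93.226: bits 10111010010101110101110111100010 walk d0:H3→d1:-→d2:-→d3:-→d4:-→d5:-→d6:-→d7:-→d8:H2→d9:-→d10:-→d11:-→d12:-→d13:-→d14:-→d15:H4→d16:-→d17:-→d18:-→d19:-→d20:-→d21:-→d22:-→d23:-→d24:-→d25:-→d26:-→d27:-→d28:-→d29:-→d30:-→d31:-→d32:H5 -> H5
  lookup 186.86.57.192: bits 101110100101011 walk d0:H3→d1:-→d2:-→d3:-→d4:-→d5:-→d6:-→d7:-→d8:H2→d9:-→d10:-→d11:-→d12:-→d13:-→d14:-→d15:H4 -> H4
  lookup 186.87.93.226: bits 10111010010101110101110111100010 walk d0:H3→d1:-→d2:-→d3:-→d4:-→d5:-→d6:-→d7:-→d8:H2→d9:-→d10:-→d11:-→d12:-→d13:-→d14:-→d15:H4→d16:-→d17:-→d18:-→d19:-→d20:-→d21:-→d22:-→d23:-→d24:-→d25:-→d26:-→d27:-→d28:-→d29:-→d30:-→d31:-→d32:H5 -> H5
  lookup 250.87.93.226: bits 11 walk d0:H3→d1:-→d2:- -> H3
  add 192.129.176.153/32 -> H1 at depth 32
  lookup 186.0.0.3: bits 101110100 walk d0:H3→d1:-→d2:-→d3:-→d4:-→d5:-→d6:-→d7:-→d8:H2→d9:- -> H2
  lookup 168.48.0.211: bits 101 walk d0:H3→d1:-→d2:-→d3:- -> H3
  - 192.129.176.153/32 clear@32
  lookup 186.86.21.187: bits 101110100101011 walk d0:H3→d1:-→d2:-→d3:-→d4:-→d5:-→d6:-→d7:-→d8:H2→d9:-→d10:-→d11:-→d12:-→d13:-→d14:-→d15:H4 -> H4
  lookup 186.86.11.98: bits 101110100101011 walk d0:H3→d1:-→d2:-→d3:-→d4:-→d5:-→d6:-→d7:-→d8:H2→d9:-→d10:-→d11:-→d12:-→d13:-→d14:-→d15:H4 -> H4
  lookup 186.87.93.226: bits 10111010010101110101110111100010 walk d0:H3→d1:-→d2:-→d3:-→d4:-→d5:-→d6:-→d7:-→d8:H2→d9:-→d10:-→d11:-→d12:-→d13:-→d14:-→d15:H4→d16:-→d17:-→d18:-→d19:-→d20:-→d21:-→d22:-→d23:-→d24:-→d25:-→d26:-→d27:-→d28:-→d29:-→d30:-→d31:-→d32:H5 -> H5
  lookup 99.174.128.150: bits ε walk d0:H3 -> H3
  lookup 186.87.93.226: bits 10111010010101110101110111100010 walk d0:H3→d1:-→d2:-→d3:-→d4:-→d5:-→d6:-→d7:-→d8:H2→d9:-→d10:-→d11:-→d12:-→d13:-→d14:-→d15:H4→d16:-→d17:-→d18:-→d19:-→d20:-→d21:-→d22:-→d23:-→d24:-→d25:-→d26:-→d27:-→d28:-→d29:-→d30:-→d31:-→d32:H5 -> H5
  add 242.129.132.208/28 -> H3 at depth 28
  add 192.129.176.144/28 -> H4 at depth 28
  add 186.87.93.0/24 -> H3 at depth 24

== LOOKUPS ==
["H2","H4","H5","H4","H5","H3","H2","H3","H4","H4","H5","H3","H5"]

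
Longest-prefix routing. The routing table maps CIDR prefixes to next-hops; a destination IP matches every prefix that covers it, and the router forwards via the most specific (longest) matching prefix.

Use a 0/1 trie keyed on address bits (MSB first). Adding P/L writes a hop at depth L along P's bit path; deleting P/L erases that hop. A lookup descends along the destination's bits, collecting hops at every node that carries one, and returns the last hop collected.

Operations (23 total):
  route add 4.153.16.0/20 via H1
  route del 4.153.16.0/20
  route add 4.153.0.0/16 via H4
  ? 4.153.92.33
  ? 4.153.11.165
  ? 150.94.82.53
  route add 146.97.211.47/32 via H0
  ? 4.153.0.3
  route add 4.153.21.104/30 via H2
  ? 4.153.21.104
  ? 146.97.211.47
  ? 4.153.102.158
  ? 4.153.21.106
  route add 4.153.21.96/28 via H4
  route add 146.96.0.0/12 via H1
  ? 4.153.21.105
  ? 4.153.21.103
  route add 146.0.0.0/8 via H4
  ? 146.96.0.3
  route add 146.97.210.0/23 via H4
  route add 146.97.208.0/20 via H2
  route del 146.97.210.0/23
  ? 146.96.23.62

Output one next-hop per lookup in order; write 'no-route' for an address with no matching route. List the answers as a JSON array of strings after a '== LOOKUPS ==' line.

Trace:
  add 4.153.16.0/20 -> H1 at depth 20
  - 4.153.16.0/20 clear@20
  add 4.153.0.0/16 -> H4 at depth 16
  Q 4.153.92.33: descend 00000100100110010 ; hops seen [H4] ; pick H4
  Q 4.153.11.165: descend 0000010010011001000 ; hops seen [H4] ; pick H4
  Q 150.94.82.53: descend ε ; hops seen [∅] ; pick no-route
  add 146.97.211.47/32 -> H0 at depth 32
  Q 4.153.0.3: descend 0000010010011001000 ; hops seen [H4] ; pick H4
  add 4.153.21.104/30 -> H2 at depth 30
  Q 4.153.21.104: descend 000001001001100100010101011010 ; hops seen [H4,H2] ; pick H2
  Q 146.97.211.47: descend 10010010011000011101001100101111 ; hops seen [H0] ; pick H0
  Q 4.153.102.158: descend 00000100100110010 ; hops seen [H4] ; pick H4
  Q 4.153.21.106: descend 000001001001100100010101011010 ; hops seen [H4,H2] ; pick H2
  add 4.153.21.96/28 -> H4 at depth 28
  add 146.96.0.0/12 -> H1 at depth 12
  Q 4.153.21.105: descend 000001001001100100010101011010 ; hops seen [H4,H4,H2] ; pick H2
  Q 4.153.21.103: descend 0000010010011001000101010110 ; hops seen [H4,H4] ; pick H4
  add 146.0.0.0/8 -> H4 at depth 8
  Q 146.96.0.3: descend 100100100110000 ; hops seen [H4,H1] ; pick H1
  add 146.97.210.0/23 -> H4 at depth 23
  add 146.97.208.0/20 -> H2 at depth 20
  - 146.97.210.0/23 clear@23
  Q 146.96.23.62: descend 100100100110000 ; hops seen [H4,H1] ; pick H1

== LOOKUPS ==
["H4","H4","no-route","H4","H2","H0","H4","H2","H2","H4","H1","H1"]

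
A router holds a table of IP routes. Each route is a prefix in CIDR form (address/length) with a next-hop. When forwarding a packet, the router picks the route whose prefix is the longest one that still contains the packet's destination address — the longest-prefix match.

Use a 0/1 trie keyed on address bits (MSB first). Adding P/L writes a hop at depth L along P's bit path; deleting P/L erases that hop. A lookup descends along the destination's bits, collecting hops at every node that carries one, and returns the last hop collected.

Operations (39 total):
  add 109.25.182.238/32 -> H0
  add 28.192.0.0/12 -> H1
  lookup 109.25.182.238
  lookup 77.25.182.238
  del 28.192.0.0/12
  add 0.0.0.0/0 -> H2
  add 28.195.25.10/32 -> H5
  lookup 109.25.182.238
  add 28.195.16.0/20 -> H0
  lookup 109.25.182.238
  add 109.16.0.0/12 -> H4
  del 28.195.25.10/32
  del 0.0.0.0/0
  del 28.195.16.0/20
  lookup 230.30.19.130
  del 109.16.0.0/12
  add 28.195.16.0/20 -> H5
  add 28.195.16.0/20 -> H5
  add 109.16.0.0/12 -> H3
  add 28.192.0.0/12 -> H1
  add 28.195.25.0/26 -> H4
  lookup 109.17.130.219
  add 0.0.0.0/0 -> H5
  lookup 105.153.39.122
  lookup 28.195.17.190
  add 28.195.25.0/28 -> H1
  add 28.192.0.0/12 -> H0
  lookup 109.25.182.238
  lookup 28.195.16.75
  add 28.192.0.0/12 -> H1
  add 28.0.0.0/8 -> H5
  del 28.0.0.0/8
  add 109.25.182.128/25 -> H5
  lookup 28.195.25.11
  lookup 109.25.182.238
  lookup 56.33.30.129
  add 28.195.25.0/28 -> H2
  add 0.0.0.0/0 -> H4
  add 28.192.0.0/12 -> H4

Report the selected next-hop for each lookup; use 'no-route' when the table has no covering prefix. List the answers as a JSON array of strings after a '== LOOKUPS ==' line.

Apply in order:
  add 109.25.182.238/32 -> H0 at depth 32
  add 28.192.0.0/12 -> H1 at depth 12
  lookup 109.25.182.238: bits 01101101000110011011011011101110 walk d0:-→d1:-→d2:-→d3:-→d4:-→d5:-→d6:-→d7:-→d8:-→d9:-→d10:-→d11:-→d12:-→d13:-→d14:-→d15:-→d16:-→d17:-→d18:-→d19:-→d20:-→d21:-→d22:-→d23:-→d24:-→d25:-→d26:-→d27:-→d28:-→d29:-→d30:-→d31:-→d32:H0 -> H0
  lookup 77.25.182.238: bits 01 walk d0:-→d1:-→d2:- -> no-route
  del 28.192.0.0/12 (clear depth 12)
  add 0.0.0.0/0 -> H2 at depth 0
  add 28.195.25.10/32 -> H5 at depth 32
  lookup 109.25.182.238: bits 01101101000110011011011011101110 walk d0:H2→d1:-→d2:-→d3:-→d4:-→d5:-→d6:-→d7:-→d8:-→d9:-→d10:-→d11:-→d12:-→d13:-→d14:-→d15:-→d16:-→d17:-→d18:-→d19:-→d20:-→d21:-→d22:-→d23:-→d24:-→d25:-→d26:-→d27:-→d28:-→d29:-→d30:-→d31:-→d32:H0 -> H0
  add 28.195.16.0/20 -> H0 at depth 20
  lookup 109.25.182.238: bits 01101101000110011011011011101110 walk d0:H2→d1:-→d2:-→d3:-→d4:-→d5:-→d6:-→d7:-→d8:-→d9:-→d10:-→d11:-→d12:-→d13:-→d14:-→d15:-→d16:-→d17:-→d18:-→d19:-→d20:-→d21:-→d22:-→d23:-→d24:-→d25:-→d26:-→d27:-→d28:-→d29:-→d30:-→d31:-→d32:H0 -> H0
  add 109.16.0.0/12 -> H4 at depth 12
  del 28.195.25.10/32 (clear depth 32)
  del 0.0.0.0/0 (clear depth 0)
  del 28.195.16.0/20 (clear depth 20)
  lookup 230.30.19.130: bits ε walk d0:- -> no-route
  del 109.16.0.0/12 (clear depth 12)
  add 28.195.16.0/20 -> H5 at depth 20
  add 28.195.16.0/20 -> H5 at depth 20
  add 109.16.0.0/12 -> H3 at depth 12
  add 28.192.0.0/12 -> H1 at depth 12
  add 28.195.25.0/26 -> H4 at depth 26
  lookup 109.17.130.219: bits 011011010001 walk d0:-→d1:-→d2:-→d3:-→d4:-→d5:-→d6:-→d7:-→d8:-→d9:-→d10:-→d11:-→d12:H3 -> H3
  add 0.0.0.0/0 -> H5 at depth 0
  lookup 105.153.39.122: bits 01101 walk d0:H5→d1:-→d2:-→d3:-→d4:-→d5:- -> H5
  lookup 28.195.17.190: bits 00011100110000110001 walk d0:H5→d1:-→d2:-→d3:-→d4:-→d5:-→d6:-→d7:-→d8:-→d9:-→d10:-→d11:-→d12:H1→d13:-→d14:-→d15:-→d16:-→d17:-→d18:-→d19:-→d20:H5 -> H5
  add 28.195.25.0/28 -> H1 at depth 28
  add 28.192.0.0/12 -> H0 at depth 12
  lookup 109.25.182.238: bits 01101101000110011011011011101110 walk d0:H5→d1:-→d2:-→d3:-→d4:-→d5:-→d6:-→d7:-→d8:-→d9:-→d10:-→d11:-→d12:H3→d13:-→d14:-→d15:-→d16:-→d17:-→d18:-→d19:-→d20:-→d21:-→d22:-→d23:-→d24:-→d25:-→d26:-→d27:-→d28:-→d29:-→d30:-→d31:-→d32:H0 -> H0
  lookup 28.195.16.75: bits 00011100110000110001 walk d0:H5→d1:-→d2:-→d3:-→d4:-→d5:-→d6:-→d7:-→d8:-→d9:-→d10:-→d11:-→d12:H0→d13:-→d14:-→d15:-→d16:-→d17:-→d18:-→d19:-→d20:H5 -> H5
  add 28.192.0.0/12 -> H1 at depth 12
  add 28.0.0.0/8 -> H5 at depth 8
  del 28.0.0.0/8 (clear depth 8)
  add 109.25.182.128/25 -> H5 at depth 25
  lookup 28.195.25.11: bits 0001110011000011000110010000101 walk d0:H5→d1:-→d2:-→d3:-→d4:-→d5:-→d6:-→d7:-→d8:-→d9:-→d10:-→d11:-→d12:H1→d13:-→d14:-→d15:-→d16:-→d17:-→d18:-→d19:-→d20:H5→d21:-→d22:-→d23:-→d24:-→d25:-→d26:H4→d27:-→d28:H1→d29:-→d30:-→d31:- -> H1
  lookup 109.25.182.238: bits 01101101000110011011011011101110 walk d0:H5→d1:-→d2:-→d3:-→d4:-→d5:-→d6:-→d7:-→d8:-→d9:-→d10:-→d11:-→d12:H3→d13:-→d14:-→d15:-→d16:-→d17:-→d18:-→d19:-→d20:-→d21:-→d22:-→d23:-→d24:-→d25:H5→d26:-→d27:-→d28:-→d29:-→d30:-→d31:-→d32:H0 -> H0
  lookup 56.33.30.129: bits 00 walk d0:H5→d1:-→d2:- -> H5
  add 28.195.25.0/28 -> H2 at depth 28
  add 0.0.0.0/0 -> H4 at depth 0
  add 28.192.0.0/12 -> H4 at depth 12

== LOOKUPS ==
["H0","no-route","H0","H0","no-route","H3","H5","H5","H0","H5","H1","H0","H5"]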